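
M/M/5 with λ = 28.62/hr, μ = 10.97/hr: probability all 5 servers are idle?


a = λ/μ = 28.62/10.97 = 2.6089; ρ = a/c = 0.5218
Σ_{k=0}^{4} a^k/k! (terms k=0..4) = 1.00000 + 2.60893 + 3.40327 + 2.95963 + 1.93037 = 11.90220
Tail: a^5/(5!(1−ρ)) = 120.86902/(120·0.4782) = 2.10626
P₀ = 1/(11.90220 + 2.10626) = 1/14.00846 = 0.071385

Final: 0.071385


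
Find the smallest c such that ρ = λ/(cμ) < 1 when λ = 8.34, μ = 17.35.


Stability requires cμ > λ ⇔ c > λ/μ.
λ/μ = 8.34/17.35 = 0.4807
Minimum integer c = ⌊0.4807⌋ + 1 = 1
Check: 1·17.35 = 17.35 > 8.34, while 0·17.35 = 0.00 ≤ 8.34

Final: 1 servers


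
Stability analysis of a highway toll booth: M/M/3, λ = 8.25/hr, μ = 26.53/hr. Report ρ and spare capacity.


Total capacity cμ = 3·26.53 = 79.59/hr
ρ = λ/(cμ) = 8.25/79.59 = 0.1037
Stable ⇔ ρ < 1: YES
Spare capacity = cμ − λ = 79.59 − 8.25 = 71.34/hr

Final: ρ = 0.1037; stable; margin = 71.34/hr


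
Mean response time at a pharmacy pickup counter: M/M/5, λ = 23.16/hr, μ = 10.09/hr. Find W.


a = 2.2953; ρ = 0.4591; P₀ = 0.099174
Lq = P₀·a^c·ρ/(c!(1−ρ)²) = 0.08261
Wq = Lq/λ = 0.08261/23.16 = 0.003567 hr
W = Wq + 1/μ = 0.003567 + 0.09911 = 0.10268 hr

Final: 0.10268 hr


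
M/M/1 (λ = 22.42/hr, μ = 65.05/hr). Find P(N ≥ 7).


ρ = 22.42/65.05 = 0.3447
P(N ≥ n) = ρ^n = 0.3447^7 = 0.0005777

Final: 0.0005777


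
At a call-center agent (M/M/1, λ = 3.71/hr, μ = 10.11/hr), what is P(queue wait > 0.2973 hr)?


ρ = 3.71/10.11 = 0.3670
P(Wq > t) = ρ·e^{−(μ−λ)t} = 0.3670·e^{−1.9027}
= 0.3670·0.149162 = 0.054737

Final: 0.054737


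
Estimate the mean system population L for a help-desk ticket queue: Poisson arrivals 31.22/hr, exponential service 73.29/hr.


ρ = λ/μ = 31.22/73.29 = 0.4260
L = ρ/(1−ρ) = 0.4260/(1 − 0.4260) = 0.4260/0.5740 = 0.7421

Final: 0.7421


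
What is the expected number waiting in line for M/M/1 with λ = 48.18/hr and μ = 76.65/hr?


ρ = 48.18/76.65 = 0.6286
Lq = ρ²/(1−ρ) = 0.3951/0.3714 = 1.0637

Final: 1.0637


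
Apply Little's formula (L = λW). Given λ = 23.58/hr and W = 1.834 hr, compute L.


L = λW = 23.58·1.834 = 43.2457

Final: 43.2457


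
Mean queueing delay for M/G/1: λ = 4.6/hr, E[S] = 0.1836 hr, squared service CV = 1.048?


ρ = λ·E[S] = 4.6·0.1836 = 0.8446
E[S²] = E[S]²(1+C_s²) = 0.1836²·(1+1.048) = 0.069036
Wq = λ·E[S²]/(2(1−ρ)) = 4.6·0.069036/(2·0.1554) = 1.02150 hr

Final: 1.02150 hr


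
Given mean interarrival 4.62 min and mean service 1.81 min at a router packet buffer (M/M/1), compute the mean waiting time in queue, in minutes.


λ = 60/4.62 = 12.9870 /hr
μ = 60/1.81 = 33.1492 /hr
ρ = λ/μ = 12.9870/33.1492 = 0.3918
Wq = ρ/(μ−λ) = 0.3918/(33.1492−12.9870) = 0.01943 hr
In minutes: 0.01943·60 = 1.166 min

Final: 1.166 min


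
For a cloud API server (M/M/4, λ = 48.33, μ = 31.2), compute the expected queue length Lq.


a = λ/μ = 1.5490; ρ = a/4 = 0.3873
P₀ = 0.210092
Lq = P₀·a^c·ρ / (c!·(1−ρ)²) = 0.210092·5.75770·0.3873/(24·0.37545)
= 0.05199

Final: 0.05199


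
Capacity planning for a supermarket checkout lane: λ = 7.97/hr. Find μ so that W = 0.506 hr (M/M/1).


W = 1/(μ−λ) ⇒ μ − λ = 1/W = 1/0.506 = 1.9763
μ = λ + 1/W = 7.97 + 1.9763 = 9.9463 per hr

Final: 9.9463 /hr


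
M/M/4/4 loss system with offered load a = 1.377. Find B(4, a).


B(c,a) = (a^c/c!) / Σ_{k=0}^{c} a^k/k!
a^4/4! = 0.149804
Σ terms (k=0..4): 1.00000 + 1.37700 + 0.94806 + 0.43516 + 0.14980 = 3.910030
B = 0.149804/3.910030 = 0.038313

Final: 0.038313


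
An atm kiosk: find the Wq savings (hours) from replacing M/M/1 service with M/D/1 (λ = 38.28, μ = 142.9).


ρ = 38.28/142.9 = 0.2679
Wq(M/M/1) = ρ/(μ−λ) = 0.2679/104.62 = 0.002561 hr
Wq(M/D/1) = ρ/(2(μ−λ)) = 0.001280 hr
Savings = 0.002561 − 0.001280 = 0.001280 hr

Final: 0.001280 hr


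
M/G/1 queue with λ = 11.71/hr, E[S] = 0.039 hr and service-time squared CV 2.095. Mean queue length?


ρ = λ·E[S] = 11.71·0.039 = 0.4567
Lq = ρ²(1+C_s²)/(2(1−ρ)) = 0.2086·(1+2.095)/(2·0.5433)
= 0.2086·3.0950/1.0866 = 0.59405

Final: 0.59405


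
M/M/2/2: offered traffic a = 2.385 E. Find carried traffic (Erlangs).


B(2,2.385) = 0.456584 (Erlang-B)
Carried load = a(1 − B) = 2.385·(1 − 0.456584) = 2.385·0.543416 = 1.2960 E

Final: 1.2960 Erlangs


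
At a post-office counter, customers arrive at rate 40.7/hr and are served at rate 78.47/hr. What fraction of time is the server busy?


ρ = λ/μ = 40.7/78.47 = 0.5187

Final: 0.5187


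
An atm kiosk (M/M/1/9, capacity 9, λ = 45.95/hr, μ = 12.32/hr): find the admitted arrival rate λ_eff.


ρ = 3.7297; P_K = (1−ρ)ρ^9/(1−ρ^10) = 0.731884
λ_eff = λ(1 − P_K) = 45.95·(1 − 0.731884) = 45.95·0.268116 = 12.3199 /hr

Final: 12.3199 /hr


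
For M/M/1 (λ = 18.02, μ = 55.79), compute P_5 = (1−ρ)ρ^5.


ρ = 18.02/55.79 = 0.3230
P_n = (1−ρ)·ρ^n = (1 − 0.3230)·0.3230^5 = 0.6770·0.003516 = 0.002380

Final: 0.002380


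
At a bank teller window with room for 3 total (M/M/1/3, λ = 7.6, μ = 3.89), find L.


ρ = 7.6/3.89 = 1.9537
L = ρ[1 − (K+1)ρ^K + Kρ^(K+1)] / [(1−ρ)(1−ρ^(K+1))]
Numerator: 1.9537·(1 − 4·7.457478 + 3·14.569880) = 29.070933
Denominator: (-0.9537)·(-13.569880) = 12.941967
L = 29.070933/12.941967 = 2.2463

Final: 2.2463


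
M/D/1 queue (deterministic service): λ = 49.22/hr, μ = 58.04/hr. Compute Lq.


ρ = 49.22/58.04 = 0.8480
M/D/1: Lq = ρ²/(2(1−ρ)) = 0.7192/(2·0.1520) = 2.36623

Final: 2.36623


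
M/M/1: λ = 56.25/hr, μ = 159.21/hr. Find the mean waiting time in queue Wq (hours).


ρ = 56.25/159.21 = 0.3533
Wq = ρ/(μ−λ) = 0.3533/(159.21 − 56.25) = 0.3533/102.96 = 0.003431 hr

Final: 0.003431 hr


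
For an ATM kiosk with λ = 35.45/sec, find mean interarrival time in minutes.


Mean interarrival time = 1/λ = 1/35.45 second = 0.02821 second
In minutes: 0.02821 × 0.0166667 = 0.0004701 min

Final: 0.0004701 min


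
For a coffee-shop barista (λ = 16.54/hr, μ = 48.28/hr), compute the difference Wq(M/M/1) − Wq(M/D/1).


ρ = 16.54/48.28 = 0.3426
Wq(M/M/1) = ρ/(μ−λ) = 0.3426/31.74 = 0.01079 hr
Wq(M/D/1) = ρ/(2(μ−λ)) = 0.005397 hr
Savings = 0.01079 − 0.005397 = 0.005397 hr

Final: 0.005397 hr


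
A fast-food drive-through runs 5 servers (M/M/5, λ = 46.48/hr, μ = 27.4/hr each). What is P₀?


a = λ/μ = 46.48/27.4 = 1.6964; ρ = a/c = 0.3393
Σ_{k=0}^{4} a^k/k! (terms k=0..4) = 1.00000 + 1.69635 + 1.43880 + 0.81357 + 0.34503 = 5.29375
Tail: a^5/(5!(1−ρ)) = 14.04681/(120·0.6607) = 0.17716
P₀ = 1/(5.29375 + 0.17716) = 1/5.47091 = 0.182785

Final: 0.182785


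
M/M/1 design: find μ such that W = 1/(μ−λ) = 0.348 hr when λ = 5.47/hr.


W = 1/(μ−λ) ⇒ μ − λ = 1/W = 1/0.348 = 2.8736
μ = λ + 1/W = 5.47 + 2.8736 = 8.3436 per hr

Final: 8.3436 /hr


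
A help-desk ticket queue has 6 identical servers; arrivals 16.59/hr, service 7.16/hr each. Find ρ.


ρ = λ/(cμ) = 16.59/(6·7.16) = 16.59/42.96 = 0.3862

Final: 0.3862


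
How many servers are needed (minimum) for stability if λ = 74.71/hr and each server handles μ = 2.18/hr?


Stability requires cμ > λ ⇔ c > λ/μ.
λ/μ = 74.71/2.18 = 34.2706
Minimum integer c = ⌊34.2706⌋ + 1 = 35
Check: 35·2.18 = 76.30 > 74.71, while 34·2.18 = 74.12 ≤ 74.71

Final: 35 servers


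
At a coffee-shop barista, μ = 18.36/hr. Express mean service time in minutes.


Mean service time = 1/μ = 1/18.36 hour = 0.05447 hour
In minutes: 0.05447 × 60 = 3.2680 min

Final: 3.2680 min


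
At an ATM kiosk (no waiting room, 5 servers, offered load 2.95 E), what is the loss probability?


B(c,a) = (a^c/c!) / Σ_{k=0}^{c} a^k/k!
a^5/5! = 1.861782
Σ terms (k=0..5): 1.00000 + 2.95000 + 4.35125 + 4.27873 + 3.15556 + 1.86178 = 17.597324
B = 1.861782/17.597324 = 0.105799

Final: 0.105799


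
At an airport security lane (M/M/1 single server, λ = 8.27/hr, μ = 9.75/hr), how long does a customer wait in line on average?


ρ = 8.27/9.75 = 0.8482
Wq = ρ/(μ−λ) = 0.8482/(9.75 − 8.27) = 0.8482/1.48 = 0.5731 hr

Final: 0.5731 hr


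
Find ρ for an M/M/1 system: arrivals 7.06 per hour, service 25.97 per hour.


ρ = λ/μ = 7.06/25.97 = 0.2719

Final: 0.2719


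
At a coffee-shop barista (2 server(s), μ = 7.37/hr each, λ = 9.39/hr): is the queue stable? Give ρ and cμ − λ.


Total capacity cμ = 2·7.37 = 14.74/hr
ρ = λ/(cμ) = 9.39/14.74 = 0.6370
Stable ⇔ ρ < 1: YES
Spare capacity = cμ − λ = 14.74 − 9.39 = 5.35/hr

Final: ρ = 0.6370; stable; margin = 5.35/hr


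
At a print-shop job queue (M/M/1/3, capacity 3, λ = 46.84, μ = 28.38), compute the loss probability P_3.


ρ = λ/μ = 46.84/28.38 = 1.6505
P_K = (1−ρ)ρ^K/(1−ρ^(K+1)) = (-0.6505·4.495867)/(1 − 7.420240)
= -2.924373/-6.420240 = 0.455493

Final: 0.455493


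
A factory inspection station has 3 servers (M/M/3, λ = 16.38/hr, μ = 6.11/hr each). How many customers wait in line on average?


a = λ/μ = 2.6809; ρ = a/3 = 0.8936
P₀ = 0.026695
Lq = P₀·a^c·ρ / (c!·(1−ρ)²) = 0.026695·19.26718·0.8936/(6·0.01132)
= 6.76879

Final: 6.76879


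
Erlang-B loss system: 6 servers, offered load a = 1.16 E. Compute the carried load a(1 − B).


B(6,1.16) = 0.001061 (Erlang-B)
Carried load = a(1 − B) = 1.16·(1 − 0.001061) = 1.16·0.998939 = 1.1588 E

Final: 1.1588 Erlangs


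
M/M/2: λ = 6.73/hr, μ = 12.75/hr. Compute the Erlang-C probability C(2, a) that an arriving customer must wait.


a = λ/μ = 0.5278; ρ = a/2 = 0.2639
P₀ = 0.582377 (from M/M/c formula)
C(c,a) = [a^c/(c!(1−ρ))]·P₀ = [0.27862/(2·0.7361)]·0.582377
= 0.18926·0.582377 = 0.110220

Final: 0.110220


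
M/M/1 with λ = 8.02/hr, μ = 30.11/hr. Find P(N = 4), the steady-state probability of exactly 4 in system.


ρ = 8.02/30.11 = 0.2664
P_n = (1−ρ)·ρ^n = (1 − 0.2664)·0.2664^4 = 0.7336·0.005033 = 0.003693

Final: 0.003693


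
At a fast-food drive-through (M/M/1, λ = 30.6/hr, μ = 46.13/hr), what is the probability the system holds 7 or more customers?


ρ = 30.6/46.13 = 0.6633
P(N ≥ n) = ρ^n = 0.6633^7 = 0.056515

Final: 0.056515


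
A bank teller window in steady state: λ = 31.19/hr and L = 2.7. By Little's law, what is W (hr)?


W = L/λ = 2.7/31.19 = 0.08657 hr

Final: 0.08657 hr


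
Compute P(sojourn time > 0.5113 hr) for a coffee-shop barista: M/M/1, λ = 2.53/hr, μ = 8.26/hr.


W ~ Exponential(μ−λ) for M/M/1.
μ − λ = 8.26 − 2.53 = 5.7300
P(W > t) = e^{−(μ−λ)t} = e^{−2.9297} = 0.053410

Final: 0.053410


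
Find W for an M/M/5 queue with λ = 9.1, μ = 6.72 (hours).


a = 1.3542; ρ = 0.2708; P₀ = 0.257926
Lq = P₀·a^c·ρ/(c!(1−ρ)²) = 0.004986
Wq = Lq/λ = 0.004986/9.1 = 0.0005479 hr
W = Wq + 1/μ = 0.0005479 + 0.14881 = 0.14936 hr

Final: 0.14936 hr


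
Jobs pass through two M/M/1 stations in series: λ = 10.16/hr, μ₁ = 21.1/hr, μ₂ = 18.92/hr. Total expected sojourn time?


Each node sees arrival rate λ = 10.16/hr (tandem ⇒ throughput preserved).
W₁ = 1/(μ₁−λ) = 1/(21.1−10.16) = 0.09141 hr
W₂ = 1/(μ₂−λ) = 1/(18.92−10.16) = 0.11416 hr
W_total = W₁ + W₂ = 0.09141 + 0.11416 = 0.20556 hr

Final: 0.20556 hr


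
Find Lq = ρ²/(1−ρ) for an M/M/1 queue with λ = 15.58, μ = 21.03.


ρ = 15.58/21.03 = 0.7408
Lq = ρ²/(1−ρ) = 0.5489/0.2592 = 2.1179

Final: 2.1179


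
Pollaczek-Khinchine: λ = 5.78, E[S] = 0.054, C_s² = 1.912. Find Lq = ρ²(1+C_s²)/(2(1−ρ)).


ρ = λ·E[S] = 5.78·0.054 = 0.3121
Lq = ρ²(1+C_s²)/(2(1−ρ)) = 0.09742·(1+1.912)/(2·0.6879)
= 0.09742·2.9120/1.3758 = 0.20620

Final: 0.20620


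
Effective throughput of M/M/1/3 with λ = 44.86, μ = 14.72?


ρ = 3.0476; P_K = (1−ρ)ρ^3/(1−ρ^4) = 0.679748
λ_eff = λ(1 − P_K) = 44.86·(1 − 0.679748) = 44.86·0.320252 = 14.3665 /hr

Final: 14.3665 /hr


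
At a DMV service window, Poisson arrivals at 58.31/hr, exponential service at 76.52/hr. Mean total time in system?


W = 1/(μ−λ) = 1/(76.52 − 58.31) = 1/18.21 = 0.05491 hr

Final: 0.05491 hr


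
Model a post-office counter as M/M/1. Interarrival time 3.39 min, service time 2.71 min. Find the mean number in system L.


λ = 60/3.39 = 17.6991 /hr
μ = 60/2.71 = 22.1402 /hr
ρ = λ/μ = 17.6991/22.1402 = 0.7994
L = ρ/(1−ρ) = 0.7994/0.2006 = 3.9853

Final: 3.9853


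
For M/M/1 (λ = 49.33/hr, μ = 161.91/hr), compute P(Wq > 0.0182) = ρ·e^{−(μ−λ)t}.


ρ = 49.33/161.91 = 0.3047
P(Wq > t) = ρ·e^{−(μ−λ)t} = 0.3047·e^{−2.0490}
= 0.3047·0.128869 = 0.039263

Final: 0.039263


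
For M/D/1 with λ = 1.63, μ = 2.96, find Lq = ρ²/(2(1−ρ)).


ρ = 1.63/2.96 = 0.5507
M/D/1: Lq = ρ²/(2(1−ρ)) = 0.3032/(2·0.4493) = 0.33744

Final: 0.33744


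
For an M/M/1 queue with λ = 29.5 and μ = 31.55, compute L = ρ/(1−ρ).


ρ = λ/μ = 29.5/31.55 = 0.9350
L = ρ/(1−ρ) = 0.9350/(1 − 0.9350) = 0.9350/0.06498 = 14.3902

Final: 14.3902


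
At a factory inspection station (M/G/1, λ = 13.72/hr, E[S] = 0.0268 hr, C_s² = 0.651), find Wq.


ρ = λ·E[S] = 13.72·0.0268 = 0.3677
E[S²] = E[S]²(1+C_s²) = 0.0268²·(1+0.651) = 0.001186
Wq = λ·E[S²]/(2(1−ρ)) = 13.72·0.001186/(2·0.6323) = 0.01287 hr

Final: 0.01287 hr


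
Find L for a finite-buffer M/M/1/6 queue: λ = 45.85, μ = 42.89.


ρ = 45.85/42.89 = 1.0690
L = ρ[1 − (K+1)ρ^K + Kρ^(K+1)] / [(1−ρ)(1−ρ^(K+1))]
Numerator: 1.0690·(1 − 7·1.492450 + 6·1.595449) = 0.134212
Denominator: (-0.06901)·(-0.595449) = 0.041094
L = 0.134212/0.041094 = 3.2660

Final: 3.2660


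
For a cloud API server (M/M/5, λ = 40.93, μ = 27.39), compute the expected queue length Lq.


a = λ/μ = 1.4943; ρ = a/5 = 0.2989
P₀ = 0.224046
Lq = P₀·a^c·ρ / (c!·(1−ρ)²) = 0.224046·7.45158·0.2989/(120·0.49159)
= 0.008458

Final: 0.008458


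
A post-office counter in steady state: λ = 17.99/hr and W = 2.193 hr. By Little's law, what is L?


L = λW = 17.99·2.193 = 39.4521

Final: 39.4521


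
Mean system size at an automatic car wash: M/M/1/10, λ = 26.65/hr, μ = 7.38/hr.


ρ = 26.65/7.38 = 3.6111
L = ρ[1 − (K+1)ρ^K + Kρ^(K+1)] / [(1−ρ)(1−ρ^(K+1))]
Numerator: 3.6111·(1 − 11·377058.308903 + 10·1361599.448815) = 34191278.659128
Denominator: (-2.6111)·(-1361598.448815) = 3555284.838572
L = 34191278.659128/3555284.838572 = 9.6170

Final: 9.6170


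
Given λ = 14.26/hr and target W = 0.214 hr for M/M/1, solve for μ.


W = 1/(μ−λ) ⇒ μ − λ = 1/W = 1/0.214 = 4.6729
μ = λ + 1/W = 14.26 + 4.6729 = 18.9329 per hr

Final: 18.9329 /hr


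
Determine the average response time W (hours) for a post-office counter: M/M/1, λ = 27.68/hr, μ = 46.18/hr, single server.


W = 1/(μ−λ) = 1/(46.18 − 27.68) = 1/18.50 = 0.05405 hr

Final: 0.05405 hr


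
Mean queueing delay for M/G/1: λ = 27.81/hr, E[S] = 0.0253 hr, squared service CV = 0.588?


ρ = λ·E[S] = 27.81·0.0253 = 0.7036
E[S²] = E[S]²(1+C_s²) = 0.0253²·(1+0.588) = 0.001016
Wq = λ·E[S²]/(2(1−ρ)) = 27.81·0.001016/(2·0.2964) = 0.04768 hr

Final: 0.04768 hr


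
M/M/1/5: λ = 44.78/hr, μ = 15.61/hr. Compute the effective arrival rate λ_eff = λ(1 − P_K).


ρ = 2.8687; P_K = (1−ρ)ρ^5/(1−ρ^6) = 0.652578
λ_eff = λ(1 − P_K) = 44.78·(1 − 0.652578) = 44.78·0.347422 = 15.5576 /hr

Final: 15.5576 /hr


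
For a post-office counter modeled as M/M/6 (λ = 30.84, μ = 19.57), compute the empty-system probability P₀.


a = λ/μ = 30.84/19.57 = 1.5759; ρ = a/c = 0.2626
Σ_{k=0}^{5} a^k/k! (terms k=0..5) = 1.00000 + 1.57588 + 1.24170 + 0.65226 + 0.25697 + 0.08099 = 4.80780
Tail: a^6/(6!(1−ρ)) = 15.31586/(720·0.7374) = 0.02885
P₀ = 1/(4.80780 + 0.02885) = 1/4.83665 = 0.206755

Final: 0.206755


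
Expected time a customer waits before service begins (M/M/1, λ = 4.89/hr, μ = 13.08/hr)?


ρ = 4.89/13.08 = 0.3739
Wq = ρ/(μ−λ) = 0.3739/(13.08 − 4.89) = 0.3739/8.19 = 0.04565 hr

Final: 0.04565 hr


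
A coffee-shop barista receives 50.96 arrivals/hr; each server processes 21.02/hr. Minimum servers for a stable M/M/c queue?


Stability requires cμ > λ ⇔ c > λ/μ.
λ/μ = 50.96/21.02 = 2.4244
Minimum integer c = ⌊2.4244⌋ + 1 = 3
Check: 3·21.02 = 63.06 > 50.96, while 2·21.02 = 42.04 ≤ 50.96

Final: 3 servers


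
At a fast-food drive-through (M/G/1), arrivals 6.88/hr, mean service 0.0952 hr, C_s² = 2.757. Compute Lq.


ρ = λ·E[S] = 6.88·0.0952 = 0.6550
Lq = ρ²(1+C_s²)/(2(1−ρ)) = 0.4290·(1+2.757)/(2·0.3450)
= 0.4290·3.7570/0.6900 = 2.33568

Final: 2.33568


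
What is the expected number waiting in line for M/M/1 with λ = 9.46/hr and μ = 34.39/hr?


ρ = 9.46/34.39 = 0.2751
Lq = ρ²/(1−ρ) = 0.07567/0.7249 = 0.1044

Final: 0.1044


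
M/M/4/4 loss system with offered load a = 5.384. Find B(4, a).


B(c,a) = (a^c/c!) / Σ_{k=0}^{c} a^k/k!
a^4/4! = 35.011359
Σ terms (k=0..4): 1.00000 + 5.38400 + 14.49373 + 26.01141 + 35.01136 = 81.900497
B = 35.011359/81.900497 = 0.427487

Final: 0.427487


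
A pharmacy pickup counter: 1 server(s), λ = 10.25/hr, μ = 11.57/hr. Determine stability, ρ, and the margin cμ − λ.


Total capacity cμ = 1·11.57 = 11.57/hr
ρ = λ/(cμ) = 10.25/11.57 = 0.8859
Stable ⇔ ρ < 1: YES
Spare capacity = cμ − λ = 11.57 − 10.25 = 1.32/hr

Final: ρ = 0.8859; stable; margin = 1.32/hr


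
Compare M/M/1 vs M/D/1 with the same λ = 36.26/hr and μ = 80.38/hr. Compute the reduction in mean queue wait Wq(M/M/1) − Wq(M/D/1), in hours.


ρ = 36.26/80.38 = 0.4511
Wq(M/M/1) = ρ/(μ−λ) = 0.4511/44.12 = 0.01022 hr
Wq(M/D/1) = ρ/(2(μ−λ)) = 0.005112 hr
Savings = 0.01022 − 0.005112 = 0.005112 hr

Final: 0.005112 hr


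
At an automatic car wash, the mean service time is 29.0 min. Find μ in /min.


μ = 1/(service time) in consistent units.
1 minute = 1 min, so μ = 1/29.0 = 0.03448 per minute

Final: 0.03448 /min


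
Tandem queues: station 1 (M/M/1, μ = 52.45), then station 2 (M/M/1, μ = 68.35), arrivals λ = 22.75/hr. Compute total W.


Each node sees arrival rate λ = 22.75/hr (tandem ⇒ throughput preserved).
W₁ = 1/(μ₁−λ) = 1/(52.45−22.75) = 0.03367 hr
W₂ = 1/(μ₂−λ) = 1/(68.35−22.75) = 0.02193 hr
W_total = W₁ + W₂ = 0.03367 + 0.02193 = 0.05560 hr

Final: 0.05560 hr


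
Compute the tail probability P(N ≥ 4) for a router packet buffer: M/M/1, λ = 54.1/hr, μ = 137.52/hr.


ρ = 54.1/137.52 = 0.3934
P(N ≥ n) = ρ^n = 0.3934^4 = 0.023951

Final: 0.023951


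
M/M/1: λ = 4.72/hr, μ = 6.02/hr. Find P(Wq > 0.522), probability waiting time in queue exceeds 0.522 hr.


ρ = 4.72/6.02 = 0.7841
P(Wq > t) = ρ·e^{−(μ−λ)t} = 0.7841·e^{−0.6786}
= 0.7841·0.507327 = 0.397771

Final: 0.397771


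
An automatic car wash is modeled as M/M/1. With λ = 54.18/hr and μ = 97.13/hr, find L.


ρ = λ/μ = 54.18/97.13 = 0.5578
L = ρ/(1−ρ) = 0.5578/(1 − 0.5578) = 0.5578/0.4422 = 1.2615

Final: 1.2615


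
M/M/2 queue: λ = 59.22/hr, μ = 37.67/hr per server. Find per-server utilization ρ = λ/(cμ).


ρ = λ/(cμ) = 59.22/(2·37.67) = 59.22/75.34 = 0.7860

Final: 0.7860


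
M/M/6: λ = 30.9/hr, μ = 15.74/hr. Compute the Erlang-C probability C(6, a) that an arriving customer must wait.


a = λ/μ = 1.9632; ρ = a/6 = 0.3272
P₀ = 0.140230 (from M/M/c formula)
C(c,a) = [a^c/(c!(1−ρ))]·P₀ = [57.24302/(720·0.6728)]·0.140230
= 0.11817·0.140230 = 0.016571

Final: 0.016571


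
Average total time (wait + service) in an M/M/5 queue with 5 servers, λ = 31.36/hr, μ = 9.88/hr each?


a = 3.1741; ρ = 0.6348; P₀ = 0.038281
Lq = P₀·a^c·ρ/(c!(1−ρ)²) = 0.48925
Wq = Lq/λ = 0.48925/31.36 = 0.01560 hr
W = Wq + 1/μ = 0.01560 + 0.10121 = 0.11682 hr

Final: 0.11682 hr


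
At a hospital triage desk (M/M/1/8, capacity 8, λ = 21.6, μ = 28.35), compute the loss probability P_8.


ρ = λ/μ = 21.6/28.35 = 0.7619
P_K = (1−ρ)ρ^K/(1−ρ^(K+1)) = (0.2381·0.113555)/(1 − 0.086518)
= 0.027037/0.913482 = 0.029598

Final: 0.029598


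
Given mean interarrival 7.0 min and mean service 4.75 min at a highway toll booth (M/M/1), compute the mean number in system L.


λ = 60/7.0 = 8.5714 /hr
μ = 60/4.75 = 12.6316 /hr
ρ = λ/μ = 8.5714/12.6316 = 0.6786
L = ρ/(1−ρ) = 0.6786/0.3214 = 2.1111

Final: 2.1111


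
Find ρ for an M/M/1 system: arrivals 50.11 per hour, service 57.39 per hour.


ρ = λ/μ = 50.11/57.39 = 0.8731

Final: 0.8731


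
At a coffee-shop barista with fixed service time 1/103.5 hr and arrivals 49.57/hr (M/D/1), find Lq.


ρ = 49.57/103.5 = 0.4789
M/D/1: Lq = ρ²/(2(1−ρ)) = 0.2294/(2·0.5211) = 0.22011

Final: 0.22011


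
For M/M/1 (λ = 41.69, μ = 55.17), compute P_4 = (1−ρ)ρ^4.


ρ = 41.69/55.17 = 0.7557
P_n = (1−ρ)·ρ^n = (1 − 0.7557)·0.7557^4 = 0.2443·0.326074 = 0.079671

Final: 0.079671


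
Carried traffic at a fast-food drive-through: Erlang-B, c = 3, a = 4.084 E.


B(3,4.084) = 0.458213 (Erlang-B)
Carried load = a(1 − B) = 4.084·(1 − 0.458213) = 4.084·0.541787 = 2.2127 E

Final: 2.2127 Erlangs


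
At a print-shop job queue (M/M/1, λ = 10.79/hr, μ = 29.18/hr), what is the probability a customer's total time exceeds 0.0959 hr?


W ~ Exponential(μ−λ) for M/M/1.
μ − λ = 29.18 − 10.79 = 18.3900
P(W > t) = e^{−(μ−λ)t} = e^{−1.7636} = 0.171426

Final: 0.171426


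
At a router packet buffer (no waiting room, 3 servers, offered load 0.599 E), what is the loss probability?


B(c,a) = (a^c/c!) / Σ_{k=0}^{c} a^k/k!
a^3/3! = 0.035820
Σ terms (k=0..3): 1.00000 + 0.59900 + 0.17940 + 0.03582 = 1.814221
B = 0.035820/1.814221 = 0.019744

Final: 0.019744


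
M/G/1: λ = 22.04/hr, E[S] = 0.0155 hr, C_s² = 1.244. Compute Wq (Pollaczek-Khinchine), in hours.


ρ = λ·E[S] = 22.04·0.0155 = 0.3416
E[S²] = E[S]²(1+C_s²) = 0.0155²·(1+1.244) = 0.0005391
Wq = λ·E[S²]/(2(1−ρ)) = 22.04·0.0005391/(2·0.6584) = 0.009024 hr

Final: 0.009024 hr


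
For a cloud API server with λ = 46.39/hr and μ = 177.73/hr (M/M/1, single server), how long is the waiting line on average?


ρ = 46.39/177.73 = 0.2610
Lq = ρ²/(1−ρ) = 0.06813/0.7390 = 0.09219

Final: 0.09219


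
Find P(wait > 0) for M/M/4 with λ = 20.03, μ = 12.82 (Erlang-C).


a = λ/μ = 1.5624; ρ = a/4 = 0.3906
P₀ = 0.207209 (from M/M/c formula)
C(c,a) = [a^c/(c!(1−ρ))]·P₀ = [5.95898/(24·0.6094)]·0.207209
= 0.40744·0.207209 = 0.084424

Final: 0.084424


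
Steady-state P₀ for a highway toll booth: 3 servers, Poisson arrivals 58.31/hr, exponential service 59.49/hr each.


a = λ/μ = 58.31/59.49 = 0.9802; ρ = a/c = 0.3267
Σ_{k=0}^{2} a^k/k! (terms k=0..2) = 1.00000 + 0.98016 + 0.48036 = 2.46053
Tail: a^3/(3!(1−ρ)) = 0.94167/(6·0.6733) = 0.23310
P₀ = 1/(2.46053 + 0.23310) = 1/2.69363 = 0.371246

Final: 0.371246


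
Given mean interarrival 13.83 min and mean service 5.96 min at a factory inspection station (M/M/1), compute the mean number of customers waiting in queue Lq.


λ = 60/13.83 = 4.3384 /hr
μ = 60/5.96 = 10.0671 /hr
ρ = λ/μ = 4.3384/10.0671 = 0.4309
Lq = ρ²/(1−ρ) = 0.1857/0.5691 = 0.3264

Final: 0.3264


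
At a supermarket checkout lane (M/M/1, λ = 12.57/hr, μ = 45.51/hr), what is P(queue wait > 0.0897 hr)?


ρ = 12.57/45.51 = 0.2762
P(Wq > t) = ρ·e^{−(μ−λ)t} = 0.2762·e^{−2.9547}
= 0.2762·0.052093 = 0.014388

Final: 0.014388


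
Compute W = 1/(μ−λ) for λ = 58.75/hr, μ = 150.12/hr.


W = 1/(μ−λ) = 1/(150.12 − 58.75) = 1/91.37 = 0.01094 hr

Final: 0.01094 hr


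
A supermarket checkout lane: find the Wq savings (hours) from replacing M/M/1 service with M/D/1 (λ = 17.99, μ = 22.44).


ρ = 17.99/22.44 = 0.8017
Wq(M/M/1) = ρ/(μ−λ) = 0.8017/4.45 = 0.18016 hr
Wq(M/D/1) = ρ/(2(μ−λ)) = 0.09008 hr
Savings = 0.18016 − 0.09008 = 0.09008 hr

Final: 0.09008 hr


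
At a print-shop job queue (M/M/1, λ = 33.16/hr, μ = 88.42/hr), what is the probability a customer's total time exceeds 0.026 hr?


W ~ Exponential(μ−λ) for M/M/1.
μ − λ = 88.42 − 33.16 = 55.2600
P(W > t) = e^{−(μ−λ)t} = e^{−1.4368} = 0.237697

Final: 0.237697


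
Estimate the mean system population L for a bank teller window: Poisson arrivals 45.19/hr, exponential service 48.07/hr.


ρ = λ/μ = 45.19/48.07 = 0.9401
L = ρ/(1−ρ) = 0.9401/(1 − 0.9401) = 0.9401/0.05991 = 15.6910

Final: 15.6910


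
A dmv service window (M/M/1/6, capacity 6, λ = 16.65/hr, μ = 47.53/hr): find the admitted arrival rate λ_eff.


ρ = 0.3503; P_K = (1−ρ)ρ^6/(1−ρ^7) = 0.001201
λ_eff = λ(1 − P_K) = 16.65·(1 − 0.001201) = 16.65·0.998799 = 16.6300 /hr

Final: 16.6300 /hr


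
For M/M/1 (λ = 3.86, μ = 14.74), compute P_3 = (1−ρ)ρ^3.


ρ = 3.86/14.74 = 0.2619
P_n = (1−ρ)·ρ^n = (1 − 0.2619)·0.2619^3 = 0.7381·0.017958 = 0.013256

Final: 0.013256


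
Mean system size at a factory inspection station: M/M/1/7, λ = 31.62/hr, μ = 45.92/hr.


ρ = 31.62/45.92 = 0.6886
L = ρ[1 − (K+1)ρ^K + Kρ^(K+1)] / [(1−ρ)(1−ρ^(K+1))]
Numerator: 0.6886·(1 − 8·0.073404 + 7·0.050545) = 0.527861
Denominator: (0.3114)·(0.949455) = 0.295671
L = 0.527861/0.295671 = 1.7853

Final: 1.7853


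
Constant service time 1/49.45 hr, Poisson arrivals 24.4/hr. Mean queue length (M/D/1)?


ρ = 24.4/49.45 = 0.4934
M/D/1: Lq = ρ²/(2(1−ρ)) = 0.2435/(2·0.5066) = 0.24031

Final: 0.24031


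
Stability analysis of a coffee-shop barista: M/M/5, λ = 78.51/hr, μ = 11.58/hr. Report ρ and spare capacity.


Total capacity cμ = 5·11.58 = 57.90/hr
ρ = λ/(cμ) = 78.51/57.90 = 1.3560
Stable ⇔ ρ < 1: NO
Spare capacity = cμ − λ = 57.90 − 78.51 = -20.61/hr

Final: ρ = 1.3560; unstable; margin = -20.61/hr


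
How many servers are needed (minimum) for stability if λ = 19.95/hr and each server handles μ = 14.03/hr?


Stability requires cμ > λ ⇔ c > λ/μ.
λ/μ = 19.95/14.03 = 1.4220
Minimum integer c = ⌊1.4220⌋ + 1 = 2
Check: 2·14.03 = 28.06 > 19.95, while 1·14.03 = 14.03 ≤ 19.95

Final: 2 servers


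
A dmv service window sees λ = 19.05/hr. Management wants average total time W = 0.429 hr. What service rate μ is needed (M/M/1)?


W = 1/(μ−λ) ⇒ μ − λ = 1/W = 1/0.429 = 2.3310
μ = λ + 1/W = 19.05 + 2.3310 = 21.3810 per hr

Final: 21.3810 /hr


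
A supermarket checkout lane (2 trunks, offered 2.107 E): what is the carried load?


B(2,2.107) = 0.416715 (Erlang-B)
Carried load = a(1 − B) = 2.107·(1 − 0.416715) = 2.107·0.583285 = 1.2290 E

Final: 1.2290 Erlangs


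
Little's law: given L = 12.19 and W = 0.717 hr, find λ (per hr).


λ = L/W = 12.19/0.717 = 17.0014 /hr

Final: 17.0014 /hr


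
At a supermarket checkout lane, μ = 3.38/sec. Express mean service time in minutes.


Mean service time = 1/μ = 1/3.38 second = 0.29586 second
In minutes: 0.29586 × 0.0166667 = 0.004931 min

Final: 0.004931 min


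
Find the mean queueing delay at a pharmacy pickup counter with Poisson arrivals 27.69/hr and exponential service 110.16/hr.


ρ = 27.69/110.16 = 0.2514
Wq = ρ/(μ−λ) = 0.2514/(110.16 − 27.69) = 0.2514/82.47 = 0.003048 hr

Final: 0.003048 hr


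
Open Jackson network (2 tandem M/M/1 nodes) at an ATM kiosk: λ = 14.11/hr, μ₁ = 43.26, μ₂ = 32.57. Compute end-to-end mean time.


Each node sees arrival rate λ = 14.11/hr (tandem ⇒ throughput preserved).
W₁ = 1/(μ₁−λ) = 1/(43.26−14.11) = 0.03431 hr
W₂ = 1/(μ₂−λ) = 1/(32.57−14.11) = 0.05417 hr
W_total = W₁ + W₂ = 0.03431 + 0.05417 = 0.08848 hr

Final: 0.08848 hr


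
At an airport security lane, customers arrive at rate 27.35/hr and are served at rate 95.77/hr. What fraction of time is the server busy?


ρ = λ/μ = 27.35/95.77 = 0.2856

Final: 0.2856


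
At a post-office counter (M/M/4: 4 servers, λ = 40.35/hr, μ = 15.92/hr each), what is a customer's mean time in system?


a = 2.5345; ρ = 0.6336; P₀ = 0.070654
Lq = P₀·a^c·ρ/(c!(1−ρ)²) = 0.57352
Wq = Lq/λ = 0.57352/40.35 = 0.01421 hr
W = Wq + 1/μ = 0.01421 + 0.06281 = 0.07703 hr

Final: 0.07703 hr


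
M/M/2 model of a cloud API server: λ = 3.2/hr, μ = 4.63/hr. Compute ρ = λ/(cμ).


ρ = λ/(cμ) = 3.2/(2·4.63) = 3.2/9.26 = 0.3456

Final: 0.3456


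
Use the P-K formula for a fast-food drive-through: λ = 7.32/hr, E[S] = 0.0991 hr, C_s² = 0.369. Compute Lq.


ρ = λ·E[S] = 7.32·0.0991 = 0.7254
Lq = ρ²(1+C_s²)/(2(1−ρ)) = 0.5262·(1+0.369)/(2·0.2746)
= 0.5262·1.3690/0.5492 = 1.31178

Final: 1.31178


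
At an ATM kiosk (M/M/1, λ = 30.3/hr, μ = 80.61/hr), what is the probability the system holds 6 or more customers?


ρ = 30.3/80.61 = 0.3759
P(N ≥ n) = ρ^n = 0.3759^6 = 0.002820

Final: 0.002820


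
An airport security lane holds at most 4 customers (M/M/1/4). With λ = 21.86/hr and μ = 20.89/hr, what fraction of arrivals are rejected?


ρ = λ/μ = 21.86/20.89 = 1.0464
P_K = (1−ρ)ρ^K/(1−ρ^(K+1)) = (-0.04643·1.199076)/(1 − 1.254754)
= -0.055678/-0.254754 = 0.218554

Final: 0.218554


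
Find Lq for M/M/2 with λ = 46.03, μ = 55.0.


a = λ/μ = 0.8369; ρ = a/2 = 0.4185
P₀ = 0.409985
Lq = P₀·a^c·ρ / (c!·(1−ρ)²) = 0.409985·0.70042·0.4185/(2·0.33820)
= 0.17765

Final: 0.17765


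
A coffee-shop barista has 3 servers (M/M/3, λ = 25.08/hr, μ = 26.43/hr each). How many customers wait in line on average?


a = λ/μ = 0.9489; ρ = a/3 = 0.3163
P₀ = 0.383518
Lq = P₀·a^c·ρ / (c!·(1−ρ)²) = 0.383518·0.85446·0.3163/(6·0.46744)
= 0.03696

Final: 0.03696


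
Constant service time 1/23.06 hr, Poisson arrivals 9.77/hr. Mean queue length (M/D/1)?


ρ = 9.77/23.06 = 0.4237
M/D/1: Lq = ρ²/(2(1−ρ)) = 0.1795/(2·0.5763) = 0.15573

Final: 0.15573


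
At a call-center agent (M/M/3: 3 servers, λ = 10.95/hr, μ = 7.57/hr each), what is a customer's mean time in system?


a = 1.4465; ρ = 0.4822; P₀ = 0.223874
Lq = P₀·a^c·ρ/(c!(1−ρ)²) = 0.20306
Wq = Lq/λ = 0.20306/10.95 = 0.01854 hr
W = Wq + 1/μ = 0.01854 + 0.13210 = 0.15064 hr

Final: 0.15064 hr


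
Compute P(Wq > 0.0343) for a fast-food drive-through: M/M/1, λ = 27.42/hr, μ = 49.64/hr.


ρ = 27.42/49.64 = 0.5524
P(Wq > t) = ρ·e^{−(μ−λ)t} = 0.5524·e^{−0.7621}
= 0.5524·0.466664 = 0.257774

Final: 0.257774


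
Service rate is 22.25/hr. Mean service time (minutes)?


Mean service time = 1/μ = 1/22.25 hour = 0.04494 hour
In minutes: 0.04494 × 60 = 2.6966 min

Final: 2.6966 min


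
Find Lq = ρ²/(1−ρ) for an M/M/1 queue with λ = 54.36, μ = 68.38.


ρ = 54.36/68.38 = 0.7950
Lq = ρ²/(1−ρ) = 0.6320/0.2050 = 3.0823

Final: 3.0823


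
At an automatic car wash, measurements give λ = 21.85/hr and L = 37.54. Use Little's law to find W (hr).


W = L/λ = 37.54/21.85 = 1.7181 hr

Final: 1.7181 hr


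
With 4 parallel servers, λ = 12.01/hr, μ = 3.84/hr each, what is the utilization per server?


ρ = λ/(cμ) = 12.01/(4·3.84) = 12.01/15.36 = 0.7819

Final: 0.7819


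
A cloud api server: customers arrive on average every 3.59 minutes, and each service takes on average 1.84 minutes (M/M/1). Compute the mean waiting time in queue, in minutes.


λ = 60/3.59 = 16.7131 /hr
μ = 60/1.84 = 32.6087 /hr
ρ = λ/μ = 16.7131/32.6087 = 0.5125
Wq = ρ/(μ−λ) = 0.5125/(32.6087−16.7131) = 0.03224 hr
In minutes: 0.03224·60 = 1.935 min

Final: 1.935 min


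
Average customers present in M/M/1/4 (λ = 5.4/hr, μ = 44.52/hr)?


ρ = 5.4/44.52 = 0.1213
L = ρ[1 − (K+1)ρ^K + Kρ^(K+1)] / [(1−ρ)(1−ρ^(K+1))]
Numerator: 0.1213·(1 − 5·0.0002164 + 4·0.00002625) = 0.121175
Denominator: (0.8787)·(0.999974) = 0.878683
L = 0.121175/0.878683 = 0.1379

Final: 0.1379


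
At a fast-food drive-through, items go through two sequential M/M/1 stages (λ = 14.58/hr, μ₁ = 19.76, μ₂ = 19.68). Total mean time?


Each node sees arrival rate λ = 14.58/hr (tandem ⇒ throughput preserved).
W₁ = 1/(μ₁−λ) = 1/(19.76−14.58) = 0.19305 hr
W₂ = 1/(μ₂−λ) = 1/(19.68−14.58) = 0.19608 hr
W_total = W₁ + W₂ = 0.19305 + 0.19608 = 0.38913 hr

Final: 0.38913 hr


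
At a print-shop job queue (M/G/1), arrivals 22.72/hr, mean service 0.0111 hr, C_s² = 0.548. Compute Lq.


ρ = λ·E[S] = 22.72·0.0111 = 0.2522
Lq = ρ²(1+C_s²)/(2(1−ρ)) = 0.06360·(1+0.548)/(2·0.7478)
= 0.06360·1.5480/1.4956 = 0.06583

Final: 0.06583


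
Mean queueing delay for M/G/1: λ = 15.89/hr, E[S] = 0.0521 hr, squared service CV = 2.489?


ρ = λ·E[S] = 15.89·0.0521 = 0.8279
E[S²] = E[S]²(1+C_s²) = 0.0521²·(1+2.489) = 0.009471
Wq = λ·E[S²]/(2(1−ρ)) = 15.89·0.009471/(2·0.1721) = 0.43713 hr

Final: 0.43713 hr


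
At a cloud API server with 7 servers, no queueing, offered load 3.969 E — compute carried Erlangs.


B(7,3.969) = 0.061176 (Erlang-B)
Carried load = a(1 − B) = 3.969·(1 − 0.061176) = 3.969·0.938824 = 3.7262 E

Final: 3.7262 Erlangs


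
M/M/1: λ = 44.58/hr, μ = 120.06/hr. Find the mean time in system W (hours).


W = 1/(μ−λ) = 1/(120.06 − 44.58) = 1/75.48 = 0.01325 hr

Final: 0.01325 hr


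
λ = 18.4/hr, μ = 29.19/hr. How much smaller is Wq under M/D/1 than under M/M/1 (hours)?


ρ = 18.4/29.19 = 0.6304
Wq(M/M/1) = ρ/(μ−λ) = 0.6304/10.79 = 0.05842 hr
Wq(M/D/1) = ρ/(2(μ−λ)) = 0.02921 hr
Savings = 0.05842 − 0.02921 = 0.02921 hr

Final: 0.02921 hr


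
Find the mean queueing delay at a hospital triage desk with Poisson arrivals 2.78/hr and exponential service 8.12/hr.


ρ = 2.78/8.12 = 0.3424
Wq = ρ/(μ−λ) = 0.3424/(8.12 − 2.78) = 0.3424/5.34 = 0.06411 hr

Final: 0.06411 hr


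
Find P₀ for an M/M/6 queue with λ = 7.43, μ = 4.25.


a = λ/μ = 7.43/4.25 = 1.7482; ρ = a/c = 0.2914
Σ_{k=0}^{5} a^k/k! (terms k=0..5) = 1.00000 + 1.74824 + 1.52816 + 0.89053 + 0.38921 + 0.13609 = 5.69223
Tail: a^6/(6!(1−ρ)) = 28.54955/(720·0.7086) = 0.05596
P₀ = 1/(5.69223 + 0.05596) = 1/5.74819 = 0.173968

Final: 0.173968


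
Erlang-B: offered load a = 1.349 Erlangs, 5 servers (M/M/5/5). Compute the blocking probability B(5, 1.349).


B(c,a) = (a^c/c!) / Σ_{k=0}^{c} a^k/k!
a^5/5! = 0.037229
Σ terms (k=0..5): 1.00000 + 1.34900 + 0.90990 + 0.40915 + 0.13799 + 0.03723 = 3.843268
B = 0.037229/3.843268 = 0.009687

Final: 0.009687


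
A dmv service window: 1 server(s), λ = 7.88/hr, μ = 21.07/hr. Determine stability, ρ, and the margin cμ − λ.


Total capacity cμ = 1·21.07 = 21.07/hr
ρ = λ/(cμ) = 7.88/21.07 = 0.3740
Stable ⇔ ρ < 1: YES
Spare capacity = cμ − λ = 21.07 − 7.88 = 13.19/hr

Final: ρ = 0.3740; stable; margin = 13.19/hr


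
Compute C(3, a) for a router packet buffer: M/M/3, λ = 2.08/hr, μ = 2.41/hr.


a = λ/μ = 0.8631; ρ = a/3 = 0.2877
P₀ = 0.419122 (from M/M/c formula)
C(c,a) = [a^c/(c!(1−ρ))]·P₀ = [0.64289/(6·0.7123)]·0.419122
= 0.15042·0.419122 = 0.063046

Final: 0.063046


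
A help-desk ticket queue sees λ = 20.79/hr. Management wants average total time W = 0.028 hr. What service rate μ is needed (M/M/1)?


W = 1/(μ−λ) ⇒ μ − λ = 1/W = 1/0.028 = 35.7143
μ = λ + 1/W = 20.79 + 35.7143 = 56.5043 per hr

Final: 56.5043 /hr


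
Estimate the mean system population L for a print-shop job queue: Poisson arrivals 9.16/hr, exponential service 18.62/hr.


ρ = λ/μ = 9.16/18.62 = 0.4919
L = ρ/(1−ρ) = 0.4919/(1 − 0.4919) = 0.4919/0.5081 = 0.9683

Final: 0.9683


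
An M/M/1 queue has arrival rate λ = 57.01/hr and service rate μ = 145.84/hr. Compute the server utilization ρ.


ρ = λ/μ = 57.01/145.84 = 0.3909

Final: 0.3909


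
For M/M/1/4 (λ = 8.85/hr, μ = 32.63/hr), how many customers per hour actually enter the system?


ρ = 0.2712; P_K = (1−ρ)ρ^4/(1−ρ^5) = 0.003949
λ_eff = λ(1 − P_K) = 8.85·(1 − 0.003949) = 8.85·0.996051 = 8.8150 /hr

Final: 8.8150 /hr


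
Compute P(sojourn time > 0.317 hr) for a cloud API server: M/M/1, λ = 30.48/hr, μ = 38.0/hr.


W ~ Exponential(μ−λ) for M/M/1.
μ − λ = 38.0 − 30.48 = 7.5200
P(W > t) = e^{−(μ−λ)t} = e^{−2.3838} = 0.092196

Final: 0.092196


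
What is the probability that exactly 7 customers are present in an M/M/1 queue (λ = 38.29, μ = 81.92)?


ρ = 38.29/81.92 = 0.4674
P_n = (1−ρ)·ρ^n = (1 − 0.4674)·0.4674^7 = 0.5326·0.004874 = 0.002596

Final: 0.002596


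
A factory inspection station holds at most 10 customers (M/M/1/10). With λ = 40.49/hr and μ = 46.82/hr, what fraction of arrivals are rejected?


ρ = λ/μ = 40.49/46.82 = 0.8648
P_K = (1−ρ)ρ^K/(1−ρ^(K+1)) = (0.1352·0.233972)/(1 − 0.202339)
= 0.031633/0.797661 = 0.039657

Final: 0.039657


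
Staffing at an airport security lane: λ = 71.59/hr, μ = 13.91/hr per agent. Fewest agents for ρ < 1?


Stability requires cμ > λ ⇔ c > λ/μ.
λ/μ = 71.59/13.91 = 5.1467
Minimum integer c = ⌊5.1467⌋ + 1 = 6
Check: 6·13.91 = 83.46 > 71.59, while 5·13.91 = 69.55 ≤ 71.59

Final: 6 servers


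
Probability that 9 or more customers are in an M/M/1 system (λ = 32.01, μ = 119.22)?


ρ = 32.01/119.22 = 0.2685
P(N ≥ n) = ρ^n = 0.2685^9 = 0.000007252

Final: 0.000007252


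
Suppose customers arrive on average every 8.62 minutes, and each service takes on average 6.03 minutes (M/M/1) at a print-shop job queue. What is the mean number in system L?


λ = 60/8.62 = 6.9606 /hr
μ = 60/6.03 = 9.9502 /hr
ρ = λ/μ = 6.9606/9.9502 = 0.6995
L = ρ/(1−ρ) = 0.6995/0.3005 = 2.3282

Final: 2.3282


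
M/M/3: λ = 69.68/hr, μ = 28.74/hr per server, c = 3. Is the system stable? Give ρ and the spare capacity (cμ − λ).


Total capacity cμ = 3·28.74 = 86.22/hr
ρ = λ/(cμ) = 69.68/86.22 = 0.8082
Stable ⇔ ρ < 1: YES
Spare capacity = cμ − λ = 86.22 − 69.68 = 16.54/hr

Final: ρ = 0.8082; stable; margin = 16.54/hr


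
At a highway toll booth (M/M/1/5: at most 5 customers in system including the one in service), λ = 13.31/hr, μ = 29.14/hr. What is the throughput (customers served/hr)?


ρ = 0.4568; P_K = (1−ρ)ρ^5/(1−ρ^6) = 0.010899
λ_eff = λ(1 − P_K) = 13.31·(1 − 0.010899) = 13.31·0.989101 = 13.1649 /hr

Final: 13.1649 /hr


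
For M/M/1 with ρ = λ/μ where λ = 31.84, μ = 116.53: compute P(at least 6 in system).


ρ = 31.84/116.53 = 0.2732
P(N ≥ n) = ρ^n = 0.2732^6 = 0.0004161

Final: 0.0004161


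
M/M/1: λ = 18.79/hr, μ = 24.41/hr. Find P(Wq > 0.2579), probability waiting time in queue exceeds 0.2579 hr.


ρ = 18.79/24.41 = 0.7698
P(Wq > t) = ρ·e^{−(μ−λ)t} = 0.7698·e^{−1.4494}
= 0.7698·0.234712 = 0.180673

Final: 0.180673


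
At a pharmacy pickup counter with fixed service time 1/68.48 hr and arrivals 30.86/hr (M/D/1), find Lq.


ρ = 30.86/68.48 = 0.4506
M/D/1: Lq = ρ²/(2(1−ρ)) = 0.2031/(2·0.5494) = 0.18483

Final: 0.18483


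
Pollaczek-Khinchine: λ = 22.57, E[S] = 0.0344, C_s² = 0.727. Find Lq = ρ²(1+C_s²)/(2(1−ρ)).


ρ = λ·E[S] = 22.57·0.0344 = 0.7764
Lq = ρ²(1+C_s²)/(2(1−ρ)) = 0.6028·(1+0.727)/(2·0.2236)
= 0.6028·1.7270/0.4472 = 2.32802

Final: 2.32802


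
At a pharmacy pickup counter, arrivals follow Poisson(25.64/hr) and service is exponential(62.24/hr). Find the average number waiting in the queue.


ρ = 25.64/62.24 = 0.4120
Lq = ρ²/(1−ρ) = 0.1697/0.5880 = 0.2886

Final: 0.2886


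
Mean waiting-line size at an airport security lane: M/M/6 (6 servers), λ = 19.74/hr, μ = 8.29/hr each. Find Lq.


a = λ/μ = 2.3812; ρ = a/6 = 0.3969
P₀ = 0.092050
Lq = P₀·a^c·ρ / (c!·(1−ρ)²) = 0.092050·182.28700·0.3969/(720·0.36377)
= 0.02542

Final: 0.02542
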